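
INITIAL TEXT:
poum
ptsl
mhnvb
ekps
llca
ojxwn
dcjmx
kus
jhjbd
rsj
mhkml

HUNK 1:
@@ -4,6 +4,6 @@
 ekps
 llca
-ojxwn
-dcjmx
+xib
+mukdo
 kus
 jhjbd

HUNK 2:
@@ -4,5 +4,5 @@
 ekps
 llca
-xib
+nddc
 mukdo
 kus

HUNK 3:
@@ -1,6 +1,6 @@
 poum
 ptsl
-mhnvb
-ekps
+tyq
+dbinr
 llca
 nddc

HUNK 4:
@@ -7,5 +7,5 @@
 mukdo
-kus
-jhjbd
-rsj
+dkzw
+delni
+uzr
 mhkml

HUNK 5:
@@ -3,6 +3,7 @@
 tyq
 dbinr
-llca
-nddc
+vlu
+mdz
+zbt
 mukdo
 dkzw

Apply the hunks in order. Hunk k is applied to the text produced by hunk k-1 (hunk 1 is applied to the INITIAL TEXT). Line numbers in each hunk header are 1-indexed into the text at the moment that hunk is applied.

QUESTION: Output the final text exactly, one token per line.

Hunk 1: at line 4 remove [ojxwn,dcjmx] add [xib,mukdo] -> 11 lines: poum ptsl mhnvb ekps llca xib mukdo kus jhjbd rsj mhkml
Hunk 2: at line 4 remove [xib] add [nddc] -> 11 lines: poum ptsl mhnvb ekps llca nddc mukdo kus jhjbd rsj mhkml
Hunk 3: at line 1 remove [mhnvb,ekps] add [tyq,dbinr] -> 11 lines: poum ptsl tyq dbinr llca nddc mukdo kus jhjbd rsj mhkml
Hunk 4: at line 7 remove [kus,jhjbd,rsj] add [dkzw,delni,uzr] -> 11 lines: poum ptsl tyq dbinr llca nddc mukdo dkzw delni uzr mhkml
Hunk 5: at line 3 remove [llca,nddc] add [vlu,mdz,zbt] -> 12 lines: poum ptsl tyq dbinr vlu mdz zbt mukdo dkzw delni uzr mhkml

Answer: poum
ptsl
tyq
dbinr
vlu
mdz
zbt
mukdo
dkzw
delni
uzr
mhkml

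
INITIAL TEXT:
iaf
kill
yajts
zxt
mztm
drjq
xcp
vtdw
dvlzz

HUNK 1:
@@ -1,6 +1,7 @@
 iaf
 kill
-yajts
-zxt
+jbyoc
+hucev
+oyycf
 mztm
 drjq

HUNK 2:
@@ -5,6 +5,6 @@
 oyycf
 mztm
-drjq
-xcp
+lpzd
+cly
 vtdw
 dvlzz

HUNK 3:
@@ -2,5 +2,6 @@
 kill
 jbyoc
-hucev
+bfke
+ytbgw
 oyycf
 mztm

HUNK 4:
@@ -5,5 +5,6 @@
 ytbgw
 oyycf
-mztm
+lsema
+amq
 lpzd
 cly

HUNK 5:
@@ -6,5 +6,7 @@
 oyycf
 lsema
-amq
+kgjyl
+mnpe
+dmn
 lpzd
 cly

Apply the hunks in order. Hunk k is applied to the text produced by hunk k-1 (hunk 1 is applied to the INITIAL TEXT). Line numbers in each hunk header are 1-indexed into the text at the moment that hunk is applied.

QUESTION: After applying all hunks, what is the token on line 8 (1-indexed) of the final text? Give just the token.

Answer: kgjyl

Derivation:
Hunk 1: at line 1 remove [yajts,zxt] add [jbyoc,hucev,oyycf] -> 10 lines: iaf kill jbyoc hucev oyycf mztm drjq xcp vtdw dvlzz
Hunk 2: at line 5 remove [drjq,xcp] add [lpzd,cly] -> 10 lines: iaf kill jbyoc hucev oyycf mztm lpzd cly vtdw dvlzz
Hunk 3: at line 2 remove [hucev] add [bfke,ytbgw] -> 11 lines: iaf kill jbyoc bfke ytbgw oyycf mztm lpzd cly vtdw dvlzz
Hunk 4: at line 5 remove [mztm] add [lsema,amq] -> 12 lines: iaf kill jbyoc bfke ytbgw oyycf lsema amq lpzd cly vtdw dvlzz
Hunk 5: at line 6 remove [amq] add [kgjyl,mnpe,dmn] -> 14 lines: iaf kill jbyoc bfke ytbgw oyycf lsema kgjyl mnpe dmn lpzd cly vtdw dvlzz
Final line 8: kgjyl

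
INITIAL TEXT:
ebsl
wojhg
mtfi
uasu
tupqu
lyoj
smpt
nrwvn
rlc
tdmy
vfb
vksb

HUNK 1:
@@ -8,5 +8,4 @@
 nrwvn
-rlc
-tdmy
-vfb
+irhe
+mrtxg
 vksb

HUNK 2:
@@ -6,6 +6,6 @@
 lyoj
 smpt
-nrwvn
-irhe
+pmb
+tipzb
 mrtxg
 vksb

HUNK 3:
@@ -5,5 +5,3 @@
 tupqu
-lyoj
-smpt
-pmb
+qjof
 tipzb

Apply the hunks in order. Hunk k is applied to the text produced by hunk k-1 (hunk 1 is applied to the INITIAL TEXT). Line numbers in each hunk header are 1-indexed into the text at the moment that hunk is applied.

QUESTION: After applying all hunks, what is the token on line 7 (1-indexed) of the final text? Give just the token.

Answer: tipzb

Derivation:
Hunk 1: at line 8 remove [rlc,tdmy,vfb] add [irhe,mrtxg] -> 11 lines: ebsl wojhg mtfi uasu tupqu lyoj smpt nrwvn irhe mrtxg vksb
Hunk 2: at line 6 remove [nrwvn,irhe] add [pmb,tipzb] -> 11 lines: ebsl wojhg mtfi uasu tupqu lyoj smpt pmb tipzb mrtxg vksb
Hunk 3: at line 5 remove [lyoj,smpt,pmb] add [qjof] -> 9 lines: ebsl wojhg mtfi uasu tupqu qjof tipzb mrtxg vksb
Final line 7: tipzb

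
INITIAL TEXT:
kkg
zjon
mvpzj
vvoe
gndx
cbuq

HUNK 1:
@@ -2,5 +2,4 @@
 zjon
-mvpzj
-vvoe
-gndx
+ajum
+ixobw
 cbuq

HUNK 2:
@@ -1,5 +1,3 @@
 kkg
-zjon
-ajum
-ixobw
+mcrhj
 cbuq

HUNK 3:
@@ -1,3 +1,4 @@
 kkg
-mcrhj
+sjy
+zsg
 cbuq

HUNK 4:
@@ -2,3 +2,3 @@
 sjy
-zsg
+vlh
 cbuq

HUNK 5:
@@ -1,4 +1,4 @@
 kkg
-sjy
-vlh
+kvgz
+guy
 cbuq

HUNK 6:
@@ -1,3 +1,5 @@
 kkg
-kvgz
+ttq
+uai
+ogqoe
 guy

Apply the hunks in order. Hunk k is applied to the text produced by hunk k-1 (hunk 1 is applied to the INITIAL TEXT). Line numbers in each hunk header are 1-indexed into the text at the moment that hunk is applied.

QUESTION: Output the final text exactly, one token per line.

Hunk 1: at line 2 remove [mvpzj,vvoe,gndx] add [ajum,ixobw] -> 5 lines: kkg zjon ajum ixobw cbuq
Hunk 2: at line 1 remove [zjon,ajum,ixobw] add [mcrhj] -> 3 lines: kkg mcrhj cbuq
Hunk 3: at line 1 remove [mcrhj] add [sjy,zsg] -> 4 lines: kkg sjy zsg cbuq
Hunk 4: at line 2 remove [zsg] add [vlh] -> 4 lines: kkg sjy vlh cbuq
Hunk 5: at line 1 remove [sjy,vlh] add [kvgz,guy] -> 4 lines: kkg kvgz guy cbuq
Hunk 6: at line 1 remove [kvgz] add [ttq,uai,ogqoe] -> 6 lines: kkg ttq uai ogqoe guy cbuq

Answer: kkg
ttq
uai
ogqoe
guy
cbuq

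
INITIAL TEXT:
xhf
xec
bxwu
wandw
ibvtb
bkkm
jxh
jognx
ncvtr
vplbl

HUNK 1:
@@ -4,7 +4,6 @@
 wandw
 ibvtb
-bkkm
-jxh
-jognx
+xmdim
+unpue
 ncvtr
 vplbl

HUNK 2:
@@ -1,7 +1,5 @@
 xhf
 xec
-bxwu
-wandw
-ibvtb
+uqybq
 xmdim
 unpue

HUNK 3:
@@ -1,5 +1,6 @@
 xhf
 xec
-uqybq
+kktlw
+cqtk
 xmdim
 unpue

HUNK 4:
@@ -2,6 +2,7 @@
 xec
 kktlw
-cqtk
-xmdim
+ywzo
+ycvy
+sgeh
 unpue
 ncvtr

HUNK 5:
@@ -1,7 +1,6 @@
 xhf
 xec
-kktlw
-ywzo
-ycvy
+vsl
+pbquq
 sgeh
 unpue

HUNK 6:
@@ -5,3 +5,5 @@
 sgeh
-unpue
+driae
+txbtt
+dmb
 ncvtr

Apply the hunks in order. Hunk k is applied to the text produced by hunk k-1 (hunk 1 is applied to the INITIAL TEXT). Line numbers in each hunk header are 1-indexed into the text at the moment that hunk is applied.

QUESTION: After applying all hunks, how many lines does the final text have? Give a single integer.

Hunk 1: at line 4 remove [bkkm,jxh,jognx] add [xmdim,unpue] -> 9 lines: xhf xec bxwu wandw ibvtb xmdim unpue ncvtr vplbl
Hunk 2: at line 1 remove [bxwu,wandw,ibvtb] add [uqybq] -> 7 lines: xhf xec uqybq xmdim unpue ncvtr vplbl
Hunk 3: at line 1 remove [uqybq] add [kktlw,cqtk] -> 8 lines: xhf xec kktlw cqtk xmdim unpue ncvtr vplbl
Hunk 4: at line 2 remove [cqtk,xmdim] add [ywzo,ycvy,sgeh] -> 9 lines: xhf xec kktlw ywzo ycvy sgeh unpue ncvtr vplbl
Hunk 5: at line 1 remove [kktlw,ywzo,ycvy] add [vsl,pbquq] -> 8 lines: xhf xec vsl pbquq sgeh unpue ncvtr vplbl
Hunk 6: at line 5 remove [unpue] add [driae,txbtt,dmb] -> 10 lines: xhf xec vsl pbquq sgeh driae txbtt dmb ncvtr vplbl
Final line count: 10

Answer: 10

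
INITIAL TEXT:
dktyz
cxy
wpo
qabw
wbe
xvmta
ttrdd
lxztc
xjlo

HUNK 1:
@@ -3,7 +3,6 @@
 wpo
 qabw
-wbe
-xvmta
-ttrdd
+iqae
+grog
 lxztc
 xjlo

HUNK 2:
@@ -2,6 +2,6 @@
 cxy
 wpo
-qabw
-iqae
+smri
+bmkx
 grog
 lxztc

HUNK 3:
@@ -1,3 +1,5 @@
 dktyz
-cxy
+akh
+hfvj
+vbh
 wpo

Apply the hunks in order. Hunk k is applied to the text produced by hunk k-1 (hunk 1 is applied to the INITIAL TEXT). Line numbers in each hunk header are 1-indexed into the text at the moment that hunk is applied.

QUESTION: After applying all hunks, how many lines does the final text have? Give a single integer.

Answer: 10

Derivation:
Hunk 1: at line 3 remove [wbe,xvmta,ttrdd] add [iqae,grog] -> 8 lines: dktyz cxy wpo qabw iqae grog lxztc xjlo
Hunk 2: at line 2 remove [qabw,iqae] add [smri,bmkx] -> 8 lines: dktyz cxy wpo smri bmkx grog lxztc xjlo
Hunk 3: at line 1 remove [cxy] add [akh,hfvj,vbh] -> 10 lines: dktyz akh hfvj vbh wpo smri bmkx grog lxztc xjlo
Final line count: 10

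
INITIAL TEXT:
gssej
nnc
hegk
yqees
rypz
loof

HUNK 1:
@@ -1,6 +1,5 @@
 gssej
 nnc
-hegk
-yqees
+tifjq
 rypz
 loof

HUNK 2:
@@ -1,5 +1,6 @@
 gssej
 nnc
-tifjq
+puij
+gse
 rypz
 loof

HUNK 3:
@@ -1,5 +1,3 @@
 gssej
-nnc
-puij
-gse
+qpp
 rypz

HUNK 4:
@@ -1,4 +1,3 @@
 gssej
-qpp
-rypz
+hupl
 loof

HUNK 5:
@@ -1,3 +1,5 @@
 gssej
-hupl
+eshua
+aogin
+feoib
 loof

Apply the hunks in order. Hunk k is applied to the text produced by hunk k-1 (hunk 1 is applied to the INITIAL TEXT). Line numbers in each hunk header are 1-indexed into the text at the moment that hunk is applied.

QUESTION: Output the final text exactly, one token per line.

Answer: gssej
eshua
aogin
feoib
loof

Derivation:
Hunk 1: at line 1 remove [hegk,yqees] add [tifjq] -> 5 lines: gssej nnc tifjq rypz loof
Hunk 2: at line 1 remove [tifjq] add [puij,gse] -> 6 lines: gssej nnc puij gse rypz loof
Hunk 3: at line 1 remove [nnc,puij,gse] add [qpp] -> 4 lines: gssej qpp rypz loof
Hunk 4: at line 1 remove [qpp,rypz] add [hupl] -> 3 lines: gssej hupl loof
Hunk 5: at line 1 remove [hupl] add [eshua,aogin,feoib] -> 5 lines: gssej eshua aogin feoib loof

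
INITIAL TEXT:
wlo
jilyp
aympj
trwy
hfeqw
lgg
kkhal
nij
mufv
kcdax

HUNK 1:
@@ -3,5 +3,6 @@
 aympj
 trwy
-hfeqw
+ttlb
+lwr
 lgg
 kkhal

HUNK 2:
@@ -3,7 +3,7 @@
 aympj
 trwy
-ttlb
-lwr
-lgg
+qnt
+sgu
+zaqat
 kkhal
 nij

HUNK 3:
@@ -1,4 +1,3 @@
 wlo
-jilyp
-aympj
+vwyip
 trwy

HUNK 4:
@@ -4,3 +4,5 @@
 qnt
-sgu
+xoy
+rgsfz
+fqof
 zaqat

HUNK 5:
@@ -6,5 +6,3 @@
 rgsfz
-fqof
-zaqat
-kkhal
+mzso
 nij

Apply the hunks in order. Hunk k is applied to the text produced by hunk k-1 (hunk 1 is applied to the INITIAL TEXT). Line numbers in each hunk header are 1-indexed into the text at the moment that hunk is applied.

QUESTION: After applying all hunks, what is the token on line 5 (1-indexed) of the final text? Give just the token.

Hunk 1: at line 3 remove [hfeqw] add [ttlb,lwr] -> 11 lines: wlo jilyp aympj trwy ttlb lwr lgg kkhal nij mufv kcdax
Hunk 2: at line 3 remove [ttlb,lwr,lgg] add [qnt,sgu,zaqat] -> 11 lines: wlo jilyp aympj trwy qnt sgu zaqat kkhal nij mufv kcdax
Hunk 3: at line 1 remove [jilyp,aympj] add [vwyip] -> 10 lines: wlo vwyip trwy qnt sgu zaqat kkhal nij mufv kcdax
Hunk 4: at line 4 remove [sgu] add [xoy,rgsfz,fqof] -> 12 lines: wlo vwyip trwy qnt xoy rgsfz fqof zaqat kkhal nij mufv kcdax
Hunk 5: at line 6 remove [fqof,zaqat,kkhal] add [mzso] -> 10 lines: wlo vwyip trwy qnt xoy rgsfz mzso nij mufv kcdax
Final line 5: xoy

Answer: xoy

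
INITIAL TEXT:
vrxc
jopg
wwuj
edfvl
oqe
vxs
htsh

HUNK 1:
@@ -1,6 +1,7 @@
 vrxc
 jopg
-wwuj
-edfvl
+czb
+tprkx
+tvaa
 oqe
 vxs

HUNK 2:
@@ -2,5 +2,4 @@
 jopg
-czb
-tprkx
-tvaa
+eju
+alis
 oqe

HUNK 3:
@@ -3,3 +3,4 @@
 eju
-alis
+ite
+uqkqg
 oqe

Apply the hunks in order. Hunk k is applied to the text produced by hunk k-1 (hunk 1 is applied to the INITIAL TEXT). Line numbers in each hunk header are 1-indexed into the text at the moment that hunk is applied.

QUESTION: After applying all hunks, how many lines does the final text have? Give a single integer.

Hunk 1: at line 1 remove [wwuj,edfvl] add [czb,tprkx,tvaa] -> 8 lines: vrxc jopg czb tprkx tvaa oqe vxs htsh
Hunk 2: at line 2 remove [czb,tprkx,tvaa] add [eju,alis] -> 7 lines: vrxc jopg eju alis oqe vxs htsh
Hunk 3: at line 3 remove [alis] add [ite,uqkqg] -> 8 lines: vrxc jopg eju ite uqkqg oqe vxs htsh
Final line count: 8

Answer: 8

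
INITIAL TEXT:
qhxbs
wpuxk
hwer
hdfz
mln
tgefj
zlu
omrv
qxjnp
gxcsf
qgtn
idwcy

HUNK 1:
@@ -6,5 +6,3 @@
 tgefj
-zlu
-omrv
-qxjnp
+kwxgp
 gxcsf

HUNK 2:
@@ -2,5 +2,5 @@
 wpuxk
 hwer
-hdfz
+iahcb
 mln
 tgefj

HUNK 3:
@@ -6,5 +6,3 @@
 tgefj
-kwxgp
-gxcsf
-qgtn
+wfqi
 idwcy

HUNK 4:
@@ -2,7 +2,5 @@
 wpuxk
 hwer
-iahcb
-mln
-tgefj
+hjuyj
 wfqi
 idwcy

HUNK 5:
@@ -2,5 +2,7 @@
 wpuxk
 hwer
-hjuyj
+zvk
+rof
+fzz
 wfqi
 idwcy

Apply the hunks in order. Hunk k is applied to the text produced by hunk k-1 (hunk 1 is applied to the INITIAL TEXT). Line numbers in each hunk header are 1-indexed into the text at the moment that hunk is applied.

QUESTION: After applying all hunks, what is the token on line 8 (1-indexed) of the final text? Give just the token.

Hunk 1: at line 6 remove [zlu,omrv,qxjnp] add [kwxgp] -> 10 lines: qhxbs wpuxk hwer hdfz mln tgefj kwxgp gxcsf qgtn idwcy
Hunk 2: at line 2 remove [hdfz] add [iahcb] -> 10 lines: qhxbs wpuxk hwer iahcb mln tgefj kwxgp gxcsf qgtn idwcy
Hunk 3: at line 6 remove [kwxgp,gxcsf,qgtn] add [wfqi] -> 8 lines: qhxbs wpuxk hwer iahcb mln tgefj wfqi idwcy
Hunk 4: at line 2 remove [iahcb,mln,tgefj] add [hjuyj] -> 6 lines: qhxbs wpuxk hwer hjuyj wfqi idwcy
Hunk 5: at line 2 remove [hjuyj] add [zvk,rof,fzz] -> 8 lines: qhxbs wpuxk hwer zvk rof fzz wfqi idwcy
Final line 8: idwcy

Answer: idwcy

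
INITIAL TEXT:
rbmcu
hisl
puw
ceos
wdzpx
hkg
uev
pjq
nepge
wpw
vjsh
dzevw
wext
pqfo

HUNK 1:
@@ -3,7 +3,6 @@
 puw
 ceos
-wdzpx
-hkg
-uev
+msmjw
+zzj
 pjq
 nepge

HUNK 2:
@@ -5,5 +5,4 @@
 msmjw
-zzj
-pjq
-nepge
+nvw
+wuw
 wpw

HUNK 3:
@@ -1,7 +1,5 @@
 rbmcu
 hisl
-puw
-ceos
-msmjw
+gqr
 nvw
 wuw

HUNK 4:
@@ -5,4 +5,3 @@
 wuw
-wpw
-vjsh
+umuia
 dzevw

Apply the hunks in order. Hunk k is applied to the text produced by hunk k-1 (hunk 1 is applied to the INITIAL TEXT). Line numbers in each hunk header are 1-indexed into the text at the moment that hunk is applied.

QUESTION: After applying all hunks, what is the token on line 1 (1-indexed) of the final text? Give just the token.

Hunk 1: at line 3 remove [wdzpx,hkg,uev] add [msmjw,zzj] -> 13 lines: rbmcu hisl puw ceos msmjw zzj pjq nepge wpw vjsh dzevw wext pqfo
Hunk 2: at line 5 remove [zzj,pjq,nepge] add [nvw,wuw] -> 12 lines: rbmcu hisl puw ceos msmjw nvw wuw wpw vjsh dzevw wext pqfo
Hunk 3: at line 1 remove [puw,ceos,msmjw] add [gqr] -> 10 lines: rbmcu hisl gqr nvw wuw wpw vjsh dzevw wext pqfo
Hunk 4: at line 5 remove [wpw,vjsh] add [umuia] -> 9 lines: rbmcu hisl gqr nvw wuw umuia dzevw wext pqfo
Final line 1: rbmcu

Answer: rbmcu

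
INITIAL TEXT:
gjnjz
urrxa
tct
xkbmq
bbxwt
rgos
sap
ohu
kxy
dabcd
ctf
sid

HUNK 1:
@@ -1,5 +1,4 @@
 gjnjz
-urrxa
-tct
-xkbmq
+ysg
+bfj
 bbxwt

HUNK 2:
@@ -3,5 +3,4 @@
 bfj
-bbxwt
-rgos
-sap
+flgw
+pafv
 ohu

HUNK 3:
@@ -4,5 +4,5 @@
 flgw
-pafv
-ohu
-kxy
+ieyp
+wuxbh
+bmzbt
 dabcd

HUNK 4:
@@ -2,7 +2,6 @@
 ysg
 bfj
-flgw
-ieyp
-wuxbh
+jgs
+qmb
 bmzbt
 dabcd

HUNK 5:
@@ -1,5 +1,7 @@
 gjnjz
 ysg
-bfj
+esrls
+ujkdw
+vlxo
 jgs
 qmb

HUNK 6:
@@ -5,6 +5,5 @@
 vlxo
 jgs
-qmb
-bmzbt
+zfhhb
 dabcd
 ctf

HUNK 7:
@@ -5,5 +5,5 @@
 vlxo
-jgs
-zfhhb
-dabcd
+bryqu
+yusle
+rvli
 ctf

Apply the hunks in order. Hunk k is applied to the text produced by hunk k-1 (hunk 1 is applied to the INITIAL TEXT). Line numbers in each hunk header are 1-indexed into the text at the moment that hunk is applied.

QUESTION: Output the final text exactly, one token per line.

Answer: gjnjz
ysg
esrls
ujkdw
vlxo
bryqu
yusle
rvli
ctf
sid

Derivation:
Hunk 1: at line 1 remove [urrxa,tct,xkbmq] add [ysg,bfj] -> 11 lines: gjnjz ysg bfj bbxwt rgos sap ohu kxy dabcd ctf sid
Hunk 2: at line 3 remove [bbxwt,rgos,sap] add [flgw,pafv] -> 10 lines: gjnjz ysg bfj flgw pafv ohu kxy dabcd ctf sid
Hunk 3: at line 4 remove [pafv,ohu,kxy] add [ieyp,wuxbh,bmzbt] -> 10 lines: gjnjz ysg bfj flgw ieyp wuxbh bmzbt dabcd ctf sid
Hunk 4: at line 2 remove [flgw,ieyp,wuxbh] add [jgs,qmb] -> 9 lines: gjnjz ysg bfj jgs qmb bmzbt dabcd ctf sid
Hunk 5: at line 1 remove [bfj] add [esrls,ujkdw,vlxo] -> 11 lines: gjnjz ysg esrls ujkdw vlxo jgs qmb bmzbt dabcd ctf sid
Hunk 6: at line 5 remove [qmb,bmzbt] add [zfhhb] -> 10 lines: gjnjz ysg esrls ujkdw vlxo jgs zfhhb dabcd ctf sid
Hunk 7: at line 5 remove [jgs,zfhhb,dabcd] add [bryqu,yusle,rvli] -> 10 lines: gjnjz ysg esrls ujkdw vlxo bryqu yusle rvli ctf sid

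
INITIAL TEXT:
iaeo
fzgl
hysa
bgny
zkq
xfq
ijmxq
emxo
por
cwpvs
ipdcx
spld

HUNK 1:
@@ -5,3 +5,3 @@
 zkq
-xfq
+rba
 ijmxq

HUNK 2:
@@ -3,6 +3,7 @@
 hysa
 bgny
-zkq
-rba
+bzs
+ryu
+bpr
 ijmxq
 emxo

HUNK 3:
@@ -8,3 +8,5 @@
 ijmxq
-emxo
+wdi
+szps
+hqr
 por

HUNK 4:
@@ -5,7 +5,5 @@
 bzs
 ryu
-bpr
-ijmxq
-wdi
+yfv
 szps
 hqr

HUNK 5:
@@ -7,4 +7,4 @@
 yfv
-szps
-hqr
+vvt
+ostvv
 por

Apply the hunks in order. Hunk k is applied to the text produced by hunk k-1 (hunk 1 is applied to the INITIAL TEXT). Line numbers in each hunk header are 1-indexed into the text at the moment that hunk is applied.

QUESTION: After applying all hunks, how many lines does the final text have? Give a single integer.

Hunk 1: at line 5 remove [xfq] add [rba] -> 12 lines: iaeo fzgl hysa bgny zkq rba ijmxq emxo por cwpvs ipdcx spld
Hunk 2: at line 3 remove [zkq,rba] add [bzs,ryu,bpr] -> 13 lines: iaeo fzgl hysa bgny bzs ryu bpr ijmxq emxo por cwpvs ipdcx spld
Hunk 3: at line 8 remove [emxo] add [wdi,szps,hqr] -> 15 lines: iaeo fzgl hysa bgny bzs ryu bpr ijmxq wdi szps hqr por cwpvs ipdcx spld
Hunk 4: at line 5 remove [bpr,ijmxq,wdi] add [yfv] -> 13 lines: iaeo fzgl hysa bgny bzs ryu yfv szps hqr por cwpvs ipdcx spld
Hunk 5: at line 7 remove [szps,hqr] add [vvt,ostvv] -> 13 lines: iaeo fzgl hysa bgny bzs ryu yfv vvt ostvv por cwpvs ipdcx spld
Final line count: 13

Answer: 13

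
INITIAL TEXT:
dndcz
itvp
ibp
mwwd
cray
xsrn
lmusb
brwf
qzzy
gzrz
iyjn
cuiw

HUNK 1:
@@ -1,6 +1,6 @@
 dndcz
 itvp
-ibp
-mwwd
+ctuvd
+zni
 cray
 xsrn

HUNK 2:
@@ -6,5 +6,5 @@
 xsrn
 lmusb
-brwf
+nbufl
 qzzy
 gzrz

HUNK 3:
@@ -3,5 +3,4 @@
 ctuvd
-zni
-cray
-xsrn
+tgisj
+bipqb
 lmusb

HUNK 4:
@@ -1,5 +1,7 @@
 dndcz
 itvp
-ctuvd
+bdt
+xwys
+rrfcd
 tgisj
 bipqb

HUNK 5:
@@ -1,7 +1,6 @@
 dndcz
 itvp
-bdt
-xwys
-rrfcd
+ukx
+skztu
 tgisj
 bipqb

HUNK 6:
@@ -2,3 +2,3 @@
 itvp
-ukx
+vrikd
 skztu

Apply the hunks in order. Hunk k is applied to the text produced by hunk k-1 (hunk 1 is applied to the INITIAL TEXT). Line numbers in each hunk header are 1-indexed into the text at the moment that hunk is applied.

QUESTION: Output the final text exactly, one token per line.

Answer: dndcz
itvp
vrikd
skztu
tgisj
bipqb
lmusb
nbufl
qzzy
gzrz
iyjn
cuiw

Derivation:
Hunk 1: at line 1 remove [ibp,mwwd] add [ctuvd,zni] -> 12 lines: dndcz itvp ctuvd zni cray xsrn lmusb brwf qzzy gzrz iyjn cuiw
Hunk 2: at line 6 remove [brwf] add [nbufl] -> 12 lines: dndcz itvp ctuvd zni cray xsrn lmusb nbufl qzzy gzrz iyjn cuiw
Hunk 3: at line 3 remove [zni,cray,xsrn] add [tgisj,bipqb] -> 11 lines: dndcz itvp ctuvd tgisj bipqb lmusb nbufl qzzy gzrz iyjn cuiw
Hunk 4: at line 1 remove [ctuvd] add [bdt,xwys,rrfcd] -> 13 lines: dndcz itvp bdt xwys rrfcd tgisj bipqb lmusb nbufl qzzy gzrz iyjn cuiw
Hunk 5: at line 1 remove [bdt,xwys,rrfcd] add [ukx,skztu] -> 12 lines: dndcz itvp ukx skztu tgisj bipqb lmusb nbufl qzzy gzrz iyjn cuiw
Hunk 6: at line 2 remove [ukx] add [vrikd] -> 12 lines: dndcz itvp vrikd skztu tgisj bipqb lmusb nbufl qzzy gzrz iyjn cuiw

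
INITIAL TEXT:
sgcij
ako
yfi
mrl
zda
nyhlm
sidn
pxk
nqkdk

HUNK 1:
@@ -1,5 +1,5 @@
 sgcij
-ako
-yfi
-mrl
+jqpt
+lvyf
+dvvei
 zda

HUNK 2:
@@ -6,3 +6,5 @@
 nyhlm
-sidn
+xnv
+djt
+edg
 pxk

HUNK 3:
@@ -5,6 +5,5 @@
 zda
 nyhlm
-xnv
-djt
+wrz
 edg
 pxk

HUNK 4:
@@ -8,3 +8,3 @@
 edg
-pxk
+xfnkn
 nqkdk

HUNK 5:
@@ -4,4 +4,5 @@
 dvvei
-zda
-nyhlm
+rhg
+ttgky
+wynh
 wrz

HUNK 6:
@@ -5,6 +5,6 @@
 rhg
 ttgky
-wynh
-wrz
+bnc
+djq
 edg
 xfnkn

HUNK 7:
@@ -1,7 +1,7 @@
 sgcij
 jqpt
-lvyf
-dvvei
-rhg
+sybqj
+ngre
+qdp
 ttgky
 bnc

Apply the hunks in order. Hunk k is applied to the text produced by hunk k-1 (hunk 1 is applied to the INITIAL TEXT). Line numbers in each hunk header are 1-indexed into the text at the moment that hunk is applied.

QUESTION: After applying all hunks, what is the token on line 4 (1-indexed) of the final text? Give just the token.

Hunk 1: at line 1 remove [ako,yfi,mrl] add [jqpt,lvyf,dvvei] -> 9 lines: sgcij jqpt lvyf dvvei zda nyhlm sidn pxk nqkdk
Hunk 2: at line 6 remove [sidn] add [xnv,djt,edg] -> 11 lines: sgcij jqpt lvyf dvvei zda nyhlm xnv djt edg pxk nqkdk
Hunk 3: at line 5 remove [xnv,djt] add [wrz] -> 10 lines: sgcij jqpt lvyf dvvei zda nyhlm wrz edg pxk nqkdk
Hunk 4: at line 8 remove [pxk] add [xfnkn] -> 10 lines: sgcij jqpt lvyf dvvei zda nyhlm wrz edg xfnkn nqkdk
Hunk 5: at line 4 remove [zda,nyhlm] add [rhg,ttgky,wynh] -> 11 lines: sgcij jqpt lvyf dvvei rhg ttgky wynh wrz edg xfnkn nqkdk
Hunk 6: at line 5 remove [wynh,wrz] add [bnc,djq] -> 11 lines: sgcij jqpt lvyf dvvei rhg ttgky bnc djq edg xfnkn nqkdk
Hunk 7: at line 1 remove [lvyf,dvvei,rhg] add [sybqj,ngre,qdp] -> 11 lines: sgcij jqpt sybqj ngre qdp ttgky bnc djq edg xfnkn nqkdk
Final line 4: ngre

Answer: ngre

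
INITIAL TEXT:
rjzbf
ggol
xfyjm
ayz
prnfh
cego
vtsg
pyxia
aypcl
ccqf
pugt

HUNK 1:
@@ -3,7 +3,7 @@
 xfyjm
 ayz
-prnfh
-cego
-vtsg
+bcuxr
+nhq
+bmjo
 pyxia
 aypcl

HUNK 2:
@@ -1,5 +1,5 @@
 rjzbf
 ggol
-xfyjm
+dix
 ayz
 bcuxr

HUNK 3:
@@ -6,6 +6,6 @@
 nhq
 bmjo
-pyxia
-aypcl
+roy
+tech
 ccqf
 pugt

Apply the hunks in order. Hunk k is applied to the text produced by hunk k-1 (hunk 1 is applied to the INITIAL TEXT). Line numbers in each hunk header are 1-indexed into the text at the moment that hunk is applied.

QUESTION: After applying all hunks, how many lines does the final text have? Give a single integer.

Answer: 11

Derivation:
Hunk 1: at line 3 remove [prnfh,cego,vtsg] add [bcuxr,nhq,bmjo] -> 11 lines: rjzbf ggol xfyjm ayz bcuxr nhq bmjo pyxia aypcl ccqf pugt
Hunk 2: at line 1 remove [xfyjm] add [dix] -> 11 lines: rjzbf ggol dix ayz bcuxr nhq bmjo pyxia aypcl ccqf pugt
Hunk 3: at line 6 remove [pyxia,aypcl] add [roy,tech] -> 11 lines: rjzbf ggol dix ayz bcuxr nhq bmjo roy tech ccqf pugt
Final line count: 11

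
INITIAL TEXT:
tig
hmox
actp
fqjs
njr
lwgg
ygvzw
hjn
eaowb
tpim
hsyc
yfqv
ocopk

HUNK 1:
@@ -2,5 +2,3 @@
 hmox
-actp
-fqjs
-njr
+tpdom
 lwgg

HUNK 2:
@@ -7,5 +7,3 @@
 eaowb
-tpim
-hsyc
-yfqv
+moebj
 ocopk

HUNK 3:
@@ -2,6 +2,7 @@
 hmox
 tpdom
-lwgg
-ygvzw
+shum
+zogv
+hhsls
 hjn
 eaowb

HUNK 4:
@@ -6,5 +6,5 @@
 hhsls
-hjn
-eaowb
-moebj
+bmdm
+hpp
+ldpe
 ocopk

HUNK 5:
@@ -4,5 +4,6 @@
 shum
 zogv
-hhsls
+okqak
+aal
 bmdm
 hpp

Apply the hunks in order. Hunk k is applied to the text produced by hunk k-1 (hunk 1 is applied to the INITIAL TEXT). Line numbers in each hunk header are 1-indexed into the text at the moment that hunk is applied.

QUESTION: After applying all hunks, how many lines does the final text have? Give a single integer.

Hunk 1: at line 2 remove [actp,fqjs,njr] add [tpdom] -> 11 lines: tig hmox tpdom lwgg ygvzw hjn eaowb tpim hsyc yfqv ocopk
Hunk 2: at line 7 remove [tpim,hsyc,yfqv] add [moebj] -> 9 lines: tig hmox tpdom lwgg ygvzw hjn eaowb moebj ocopk
Hunk 3: at line 2 remove [lwgg,ygvzw] add [shum,zogv,hhsls] -> 10 lines: tig hmox tpdom shum zogv hhsls hjn eaowb moebj ocopk
Hunk 4: at line 6 remove [hjn,eaowb,moebj] add [bmdm,hpp,ldpe] -> 10 lines: tig hmox tpdom shum zogv hhsls bmdm hpp ldpe ocopk
Hunk 5: at line 4 remove [hhsls] add [okqak,aal] -> 11 lines: tig hmox tpdom shum zogv okqak aal bmdm hpp ldpe ocopk
Final line count: 11

Answer: 11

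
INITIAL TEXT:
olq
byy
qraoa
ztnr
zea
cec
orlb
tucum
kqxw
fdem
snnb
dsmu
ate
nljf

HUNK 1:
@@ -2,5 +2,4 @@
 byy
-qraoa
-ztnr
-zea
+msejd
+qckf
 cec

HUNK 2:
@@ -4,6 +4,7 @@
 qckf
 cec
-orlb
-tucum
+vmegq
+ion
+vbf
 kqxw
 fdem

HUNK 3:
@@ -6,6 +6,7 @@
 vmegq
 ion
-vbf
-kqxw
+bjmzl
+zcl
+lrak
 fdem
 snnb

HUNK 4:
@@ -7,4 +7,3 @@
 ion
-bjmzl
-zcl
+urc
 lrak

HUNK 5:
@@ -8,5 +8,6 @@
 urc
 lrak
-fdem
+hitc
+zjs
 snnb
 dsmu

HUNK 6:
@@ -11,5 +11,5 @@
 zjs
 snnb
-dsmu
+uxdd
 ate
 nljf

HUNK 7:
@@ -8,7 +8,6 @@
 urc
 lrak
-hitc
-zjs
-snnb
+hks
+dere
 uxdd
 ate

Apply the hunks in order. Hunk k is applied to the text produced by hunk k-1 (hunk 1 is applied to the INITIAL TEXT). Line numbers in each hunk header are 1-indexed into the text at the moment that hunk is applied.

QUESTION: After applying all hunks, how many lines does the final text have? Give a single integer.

Hunk 1: at line 2 remove [qraoa,ztnr,zea] add [msejd,qckf] -> 13 lines: olq byy msejd qckf cec orlb tucum kqxw fdem snnb dsmu ate nljf
Hunk 2: at line 4 remove [orlb,tucum] add [vmegq,ion,vbf] -> 14 lines: olq byy msejd qckf cec vmegq ion vbf kqxw fdem snnb dsmu ate nljf
Hunk 3: at line 6 remove [vbf,kqxw] add [bjmzl,zcl,lrak] -> 15 lines: olq byy msejd qckf cec vmegq ion bjmzl zcl lrak fdem snnb dsmu ate nljf
Hunk 4: at line 7 remove [bjmzl,zcl] add [urc] -> 14 lines: olq byy msejd qckf cec vmegq ion urc lrak fdem snnb dsmu ate nljf
Hunk 5: at line 8 remove [fdem] add [hitc,zjs] -> 15 lines: olq byy msejd qckf cec vmegq ion urc lrak hitc zjs snnb dsmu ate nljf
Hunk 6: at line 11 remove [dsmu] add [uxdd] -> 15 lines: olq byy msejd qckf cec vmegq ion urc lrak hitc zjs snnb uxdd ate nljf
Hunk 7: at line 8 remove [hitc,zjs,snnb] add [hks,dere] -> 14 lines: olq byy msejd qckf cec vmegq ion urc lrak hks dere uxdd ate nljf
Final line count: 14

Answer: 14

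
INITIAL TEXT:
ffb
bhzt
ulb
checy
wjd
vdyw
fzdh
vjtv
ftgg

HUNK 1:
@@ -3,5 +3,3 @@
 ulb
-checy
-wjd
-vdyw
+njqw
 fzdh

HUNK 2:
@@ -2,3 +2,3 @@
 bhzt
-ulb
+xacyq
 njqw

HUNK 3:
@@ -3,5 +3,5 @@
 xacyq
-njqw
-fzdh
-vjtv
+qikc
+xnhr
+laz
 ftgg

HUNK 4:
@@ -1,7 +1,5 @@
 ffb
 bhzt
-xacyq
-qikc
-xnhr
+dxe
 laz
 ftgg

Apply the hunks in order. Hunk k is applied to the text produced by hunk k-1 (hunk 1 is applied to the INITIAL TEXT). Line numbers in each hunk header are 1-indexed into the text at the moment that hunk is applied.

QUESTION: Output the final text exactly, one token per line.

Hunk 1: at line 3 remove [checy,wjd,vdyw] add [njqw] -> 7 lines: ffb bhzt ulb njqw fzdh vjtv ftgg
Hunk 2: at line 2 remove [ulb] add [xacyq] -> 7 lines: ffb bhzt xacyq njqw fzdh vjtv ftgg
Hunk 3: at line 3 remove [njqw,fzdh,vjtv] add [qikc,xnhr,laz] -> 7 lines: ffb bhzt xacyq qikc xnhr laz ftgg
Hunk 4: at line 1 remove [xacyq,qikc,xnhr] add [dxe] -> 5 lines: ffb bhzt dxe laz ftgg

Answer: ffb
bhzt
dxe
laz
ftgg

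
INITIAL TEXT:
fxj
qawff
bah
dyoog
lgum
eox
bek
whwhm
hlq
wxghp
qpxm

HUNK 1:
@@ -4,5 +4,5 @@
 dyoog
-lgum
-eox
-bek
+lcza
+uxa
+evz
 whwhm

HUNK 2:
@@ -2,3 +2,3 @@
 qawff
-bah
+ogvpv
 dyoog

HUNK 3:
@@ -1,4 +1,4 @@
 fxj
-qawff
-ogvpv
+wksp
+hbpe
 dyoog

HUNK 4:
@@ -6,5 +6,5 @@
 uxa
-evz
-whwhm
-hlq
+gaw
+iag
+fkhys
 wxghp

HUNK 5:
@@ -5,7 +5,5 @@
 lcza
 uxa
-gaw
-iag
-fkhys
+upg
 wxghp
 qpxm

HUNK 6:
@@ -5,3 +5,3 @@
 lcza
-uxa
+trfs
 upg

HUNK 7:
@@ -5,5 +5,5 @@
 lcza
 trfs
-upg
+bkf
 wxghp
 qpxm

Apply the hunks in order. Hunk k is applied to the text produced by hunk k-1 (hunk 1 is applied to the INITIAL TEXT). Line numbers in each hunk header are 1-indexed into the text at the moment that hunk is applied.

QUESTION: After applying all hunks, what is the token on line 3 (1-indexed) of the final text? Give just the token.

Hunk 1: at line 4 remove [lgum,eox,bek] add [lcza,uxa,evz] -> 11 lines: fxj qawff bah dyoog lcza uxa evz whwhm hlq wxghp qpxm
Hunk 2: at line 2 remove [bah] add [ogvpv] -> 11 lines: fxj qawff ogvpv dyoog lcza uxa evz whwhm hlq wxghp qpxm
Hunk 3: at line 1 remove [qawff,ogvpv] add [wksp,hbpe] -> 11 lines: fxj wksp hbpe dyoog lcza uxa evz whwhm hlq wxghp qpxm
Hunk 4: at line 6 remove [evz,whwhm,hlq] add [gaw,iag,fkhys] -> 11 lines: fxj wksp hbpe dyoog lcza uxa gaw iag fkhys wxghp qpxm
Hunk 5: at line 5 remove [gaw,iag,fkhys] add [upg] -> 9 lines: fxj wksp hbpe dyoog lcza uxa upg wxghp qpxm
Hunk 6: at line 5 remove [uxa] add [trfs] -> 9 lines: fxj wksp hbpe dyoog lcza trfs upg wxghp qpxm
Hunk 7: at line 5 remove [upg] add [bkf] -> 9 lines: fxj wksp hbpe dyoog lcza trfs bkf wxghp qpxm
Final line 3: hbpe

Answer: hbpe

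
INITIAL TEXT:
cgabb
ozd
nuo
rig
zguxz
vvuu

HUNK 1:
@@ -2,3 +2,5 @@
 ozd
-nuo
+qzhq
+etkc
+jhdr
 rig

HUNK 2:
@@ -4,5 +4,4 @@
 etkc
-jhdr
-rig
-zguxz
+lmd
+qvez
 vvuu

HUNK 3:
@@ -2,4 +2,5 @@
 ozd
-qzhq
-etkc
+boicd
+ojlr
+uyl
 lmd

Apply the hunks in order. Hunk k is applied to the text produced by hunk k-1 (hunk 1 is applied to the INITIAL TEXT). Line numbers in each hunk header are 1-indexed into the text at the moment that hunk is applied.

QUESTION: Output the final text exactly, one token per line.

Answer: cgabb
ozd
boicd
ojlr
uyl
lmd
qvez
vvuu

Derivation:
Hunk 1: at line 2 remove [nuo] add [qzhq,etkc,jhdr] -> 8 lines: cgabb ozd qzhq etkc jhdr rig zguxz vvuu
Hunk 2: at line 4 remove [jhdr,rig,zguxz] add [lmd,qvez] -> 7 lines: cgabb ozd qzhq etkc lmd qvez vvuu
Hunk 3: at line 2 remove [qzhq,etkc] add [boicd,ojlr,uyl] -> 8 lines: cgabb ozd boicd ojlr uyl lmd qvez vvuu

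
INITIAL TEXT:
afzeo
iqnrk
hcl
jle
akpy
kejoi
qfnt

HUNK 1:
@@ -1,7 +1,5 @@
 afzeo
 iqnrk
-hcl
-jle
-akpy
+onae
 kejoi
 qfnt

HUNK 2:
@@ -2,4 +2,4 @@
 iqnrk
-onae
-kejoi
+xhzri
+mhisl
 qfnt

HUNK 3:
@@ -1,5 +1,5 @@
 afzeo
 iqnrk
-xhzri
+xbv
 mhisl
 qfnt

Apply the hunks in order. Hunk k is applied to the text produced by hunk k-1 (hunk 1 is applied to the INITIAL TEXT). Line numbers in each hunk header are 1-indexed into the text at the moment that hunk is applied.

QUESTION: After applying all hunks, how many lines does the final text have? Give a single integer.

Answer: 5

Derivation:
Hunk 1: at line 1 remove [hcl,jle,akpy] add [onae] -> 5 lines: afzeo iqnrk onae kejoi qfnt
Hunk 2: at line 2 remove [onae,kejoi] add [xhzri,mhisl] -> 5 lines: afzeo iqnrk xhzri mhisl qfnt
Hunk 3: at line 1 remove [xhzri] add [xbv] -> 5 lines: afzeo iqnrk xbv mhisl qfnt
Final line count: 5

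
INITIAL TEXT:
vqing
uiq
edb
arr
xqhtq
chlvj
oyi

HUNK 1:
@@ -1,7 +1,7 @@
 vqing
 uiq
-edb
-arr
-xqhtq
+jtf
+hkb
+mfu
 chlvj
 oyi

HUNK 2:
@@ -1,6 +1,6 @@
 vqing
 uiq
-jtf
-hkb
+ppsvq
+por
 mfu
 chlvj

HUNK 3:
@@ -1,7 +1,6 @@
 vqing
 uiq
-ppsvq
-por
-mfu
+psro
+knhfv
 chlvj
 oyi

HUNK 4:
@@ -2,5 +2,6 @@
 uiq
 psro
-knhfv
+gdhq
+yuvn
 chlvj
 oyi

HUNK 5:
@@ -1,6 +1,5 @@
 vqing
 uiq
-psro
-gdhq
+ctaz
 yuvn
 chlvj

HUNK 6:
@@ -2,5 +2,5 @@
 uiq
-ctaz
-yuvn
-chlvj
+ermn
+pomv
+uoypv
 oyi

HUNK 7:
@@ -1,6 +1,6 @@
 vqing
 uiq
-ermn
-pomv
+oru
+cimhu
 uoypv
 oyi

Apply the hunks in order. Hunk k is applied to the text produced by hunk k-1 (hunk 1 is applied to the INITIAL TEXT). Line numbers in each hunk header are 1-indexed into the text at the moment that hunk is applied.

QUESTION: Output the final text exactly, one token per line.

Hunk 1: at line 1 remove [edb,arr,xqhtq] add [jtf,hkb,mfu] -> 7 lines: vqing uiq jtf hkb mfu chlvj oyi
Hunk 2: at line 1 remove [jtf,hkb] add [ppsvq,por] -> 7 lines: vqing uiq ppsvq por mfu chlvj oyi
Hunk 3: at line 1 remove [ppsvq,por,mfu] add [psro,knhfv] -> 6 lines: vqing uiq psro knhfv chlvj oyi
Hunk 4: at line 2 remove [knhfv] add [gdhq,yuvn] -> 7 lines: vqing uiq psro gdhq yuvn chlvj oyi
Hunk 5: at line 1 remove [psro,gdhq] add [ctaz] -> 6 lines: vqing uiq ctaz yuvn chlvj oyi
Hunk 6: at line 2 remove [ctaz,yuvn,chlvj] add [ermn,pomv,uoypv] -> 6 lines: vqing uiq ermn pomv uoypv oyi
Hunk 7: at line 1 remove [ermn,pomv] add [oru,cimhu] -> 6 lines: vqing uiq oru cimhu uoypv oyi

Answer: vqing
uiq
oru
cimhu
uoypv
oyi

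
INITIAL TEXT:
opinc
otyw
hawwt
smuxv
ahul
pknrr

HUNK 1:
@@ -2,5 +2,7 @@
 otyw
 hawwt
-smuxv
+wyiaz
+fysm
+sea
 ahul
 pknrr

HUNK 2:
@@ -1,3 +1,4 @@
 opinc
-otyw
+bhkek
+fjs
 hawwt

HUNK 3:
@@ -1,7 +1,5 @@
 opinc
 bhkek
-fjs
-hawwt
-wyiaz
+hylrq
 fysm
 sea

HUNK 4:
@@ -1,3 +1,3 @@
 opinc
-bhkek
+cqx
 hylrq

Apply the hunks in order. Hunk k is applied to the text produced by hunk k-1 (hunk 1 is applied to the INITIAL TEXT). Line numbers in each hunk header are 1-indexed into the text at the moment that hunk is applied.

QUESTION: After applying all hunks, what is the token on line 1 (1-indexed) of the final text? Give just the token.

Answer: opinc

Derivation:
Hunk 1: at line 2 remove [smuxv] add [wyiaz,fysm,sea] -> 8 lines: opinc otyw hawwt wyiaz fysm sea ahul pknrr
Hunk 2: at line 1 remove [otyw] add [bhkek,fjs] -> 9 lines: opinc bhkek fjs hawwt wyiaz fysm sea ahul pknrr
Hunk 3: at line 1 remove [fjs,hawwt,wyiaz] add [hylrq] -> 7 lines: opinc bhkek hylrq fysm sea ahul pknrr
Hunk 4: at line 1 remove [bhkek] add [cqx] -> 7 lines: opinc cqx hylrq fysm sea ahul pknrr
Final line 1: opinc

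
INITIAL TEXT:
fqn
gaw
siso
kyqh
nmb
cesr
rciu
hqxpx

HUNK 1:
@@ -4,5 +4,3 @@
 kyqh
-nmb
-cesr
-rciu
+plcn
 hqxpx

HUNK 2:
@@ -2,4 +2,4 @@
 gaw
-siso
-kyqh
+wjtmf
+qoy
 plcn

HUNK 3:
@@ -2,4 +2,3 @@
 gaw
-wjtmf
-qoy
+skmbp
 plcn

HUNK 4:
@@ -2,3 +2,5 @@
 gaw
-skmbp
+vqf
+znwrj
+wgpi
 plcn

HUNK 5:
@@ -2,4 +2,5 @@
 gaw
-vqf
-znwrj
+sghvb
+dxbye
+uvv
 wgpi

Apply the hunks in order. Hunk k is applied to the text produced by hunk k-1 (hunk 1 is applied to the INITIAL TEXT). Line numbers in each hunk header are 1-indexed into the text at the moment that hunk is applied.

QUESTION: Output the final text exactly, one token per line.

Hunk 1: at line 4 remove [nmb,cesr,rciu] add [plcn] -> 6 lines: fqn gaw siso kyqh plcn hqxpx
Hunk 2: at line 2 remove [siso,kyqh] add [wjtmf,qoy] -> 6 lines: fqn gaw wjtmf qoy plcn hqxpx
Hunk 3: at line 2 remove [wjtmf,qoy] add [skmbp] -> 5 lines: fqn gaw skmbp plcn hqxpx
Hunk 4: at line 2 remove [skmbp] add [vqf,znwrj,wgpi] -> 7 lines: fqn gaw vqf znwrj wgpi plcn hqxpx
Hunk 5: at line 2 remove [vqf,znwrj] add [sghvb,dxbye,uvv] -> 8 lines: fqn gaw sghvb dxbye uvv wgpi plcn hqxpx

Answer: fqn
gaw
sghvb
dxbye
uvv
wgpi
plcn
hqxpx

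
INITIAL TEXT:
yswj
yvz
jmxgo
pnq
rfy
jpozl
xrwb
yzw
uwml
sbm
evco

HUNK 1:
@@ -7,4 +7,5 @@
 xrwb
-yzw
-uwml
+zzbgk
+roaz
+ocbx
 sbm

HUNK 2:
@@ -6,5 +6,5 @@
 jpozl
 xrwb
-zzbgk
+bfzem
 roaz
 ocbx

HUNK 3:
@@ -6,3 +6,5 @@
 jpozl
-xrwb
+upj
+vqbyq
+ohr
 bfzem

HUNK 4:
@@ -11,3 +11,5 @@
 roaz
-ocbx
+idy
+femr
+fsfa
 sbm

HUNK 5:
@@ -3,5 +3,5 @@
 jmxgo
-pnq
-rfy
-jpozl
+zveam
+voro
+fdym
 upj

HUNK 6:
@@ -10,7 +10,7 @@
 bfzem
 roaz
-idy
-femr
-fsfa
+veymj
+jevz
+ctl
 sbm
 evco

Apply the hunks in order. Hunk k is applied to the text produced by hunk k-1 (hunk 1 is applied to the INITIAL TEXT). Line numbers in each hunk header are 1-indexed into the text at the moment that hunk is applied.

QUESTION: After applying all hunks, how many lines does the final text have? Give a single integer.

Hunk 1: at line 7 remove [yzw,uwml] add [zzbgk,roaz,ocbx] -> 12 lines: yswj yvz jmxgo pnq rfy jpozl xrwb zzbgk roaz ocbx sbm evco
Hunk 2: at line 6 remove [zzbgk] add [bfzem] -> 12 lines: yswj yvz jmxgo pnq rfy jpozl xrwb bfzem roaz ocbx sbm evco
Hunk 3: at line 6 remove [xrwb] add [upj,vqbyq,ohr] -> 14 lines: yswj yvz jmxgo pnq rfy jpozl upj vqbyq ohr bfzem roaz ocbx sbm evco
Hunk 4: at line 11 remove [ocbx] add [idy,femr,fsfa] -> 16 lines: yswj yvz jmxgo pnq rfy jpozl upj vqbyq ohr bfzem roaz idy femr fsfa sbm evco
Hunk 5: at line 3 remove [pnq,rfy,jpozl] add [zveam,voro,fdym] -> 16 lines: yswj yvz jmxgo zveam voro fdym upj vqbyq ohr bfzem roaz idy femr fsfa sbm evco
Hunk 6: at line 10 remove [idy,femr,fsfa] add [veymj,jevz,ctl] -> 16 lines: yswj yvz jmxgo zveam voro fdym upj vqbyq ohr bfzem roaz veymj jevz ctl sbm evco
Final line count: 16

Answer: 16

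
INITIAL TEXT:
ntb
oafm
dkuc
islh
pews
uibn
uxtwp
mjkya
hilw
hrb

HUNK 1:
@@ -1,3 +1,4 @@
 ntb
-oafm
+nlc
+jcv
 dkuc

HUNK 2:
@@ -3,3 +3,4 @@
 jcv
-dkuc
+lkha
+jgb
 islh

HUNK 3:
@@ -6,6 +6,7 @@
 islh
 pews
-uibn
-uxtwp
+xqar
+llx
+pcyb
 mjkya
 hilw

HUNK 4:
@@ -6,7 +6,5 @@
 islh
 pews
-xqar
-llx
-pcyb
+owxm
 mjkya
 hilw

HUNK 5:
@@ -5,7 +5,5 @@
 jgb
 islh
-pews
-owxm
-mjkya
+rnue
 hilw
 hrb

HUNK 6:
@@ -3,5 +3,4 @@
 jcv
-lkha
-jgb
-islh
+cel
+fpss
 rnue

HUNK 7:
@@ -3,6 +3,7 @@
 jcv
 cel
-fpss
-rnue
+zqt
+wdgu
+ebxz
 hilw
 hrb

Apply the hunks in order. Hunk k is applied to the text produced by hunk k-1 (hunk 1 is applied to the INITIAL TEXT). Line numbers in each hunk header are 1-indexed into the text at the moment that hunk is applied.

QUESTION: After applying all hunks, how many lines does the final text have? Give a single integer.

Hunk 1: at line 1 remove [oafm] add [nlc,jcv] -> 11 lines: ntb nlc jcv dkuc islh pews uibn uxtwp mjkya hilw hrb
Hunk 2: at line 3 remove [dkuc] add [lkha,jgb] -> 12 lines: ntb nlc jcv lkha jgb islh pews uibn uxtwp mjkya hilw hrb
Hunk 3: at line 6 remove [uibn,uxtwp] add [xqar,llx,pcyb] -> 13 lines: ntb nlc jcv lkha jgb islh pews xqar llx pcyb mjkya hilw hrb
Hunk 4: at line 6 remove [xqar,llx,pcyb] add [owxm] -> 11 lines: ntb nlc jcv lkha jgb islh pews owxm mjkya hilw hrb
Hunk 5: at line 5 remove [pews,owxm,mjkya] add [rnue] -> 9 lines: ntb nlc jcv lkha jgb islh rnue hilw hrb
Hunk 6: at line 3 remove [lkha,jgb,islh] add [cel,fpss] -> 8 lines: ntb nlc jcv cel fpss rnue hilw hrb
Hunk 7: at line 3 remove [fpss,rnue] add [zqt,wdgu,ebxz] -> 9 lines: ntb nlc jcv cel zqt wdgu ebxz hilw hrb
Final line count: 9

Answer: 9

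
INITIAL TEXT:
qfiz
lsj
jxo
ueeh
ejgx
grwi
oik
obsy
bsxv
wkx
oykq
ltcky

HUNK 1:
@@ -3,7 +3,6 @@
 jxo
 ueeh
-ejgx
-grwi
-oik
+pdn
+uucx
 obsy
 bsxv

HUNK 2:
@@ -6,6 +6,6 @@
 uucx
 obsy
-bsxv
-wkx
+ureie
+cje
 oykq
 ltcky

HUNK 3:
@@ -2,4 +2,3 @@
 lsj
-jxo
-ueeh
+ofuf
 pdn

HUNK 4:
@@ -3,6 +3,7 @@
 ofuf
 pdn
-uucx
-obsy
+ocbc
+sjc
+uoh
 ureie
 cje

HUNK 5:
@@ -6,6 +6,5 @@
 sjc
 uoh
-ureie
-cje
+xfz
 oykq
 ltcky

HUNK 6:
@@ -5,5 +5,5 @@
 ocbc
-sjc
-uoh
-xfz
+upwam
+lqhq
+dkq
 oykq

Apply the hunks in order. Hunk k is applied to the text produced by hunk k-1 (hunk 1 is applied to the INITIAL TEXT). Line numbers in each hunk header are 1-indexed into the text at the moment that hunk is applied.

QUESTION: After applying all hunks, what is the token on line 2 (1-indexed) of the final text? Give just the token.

Answer: lsj

Derivation:
Hunk 1: at line 3 remove [ejgx,grwi,oik] add [pdn,uucx] -> 11 lines: qfiz lsj jxo ueeh pdn uucx obsy bsxv wkx oykq ltcky
Hunk 2: at line 6 remove [bsxv,wkx] add [ureie,cje] -> 11 lines: qfiz lsj jxo ueeh pdn uucx obsy ureie cje oykq ltcky
Hunk 3: at line 2 remove [jxo,ueeh] add [ofuf] -> 10 lines: qfiz lsj ofuf pdn uucx obsy ureie cje oykq ltcky
Hunk 4: at line 3 remove [uucx,obsy] add [ocbc,sjc,uoh] -> 11 lines: qfiz lsj ofuf pdn ocbc sjc uoh ureie cje oykq ltcky
Hunk 5: at line 6 remove [ureie,cje] add [xfz] -> 10 lines: qfiz lsj ofuf pdn ocbc sjc uoh xfz oykq ltcky
Hunk 6: at line 5 remove [sjc,uoh,xfz] add [upwam,lqhq,dkq] -> 10 lines: qfiz lsj ofuf pdn ocbc upwam lqhq dkq oykq ltcky
Final line 2: lsj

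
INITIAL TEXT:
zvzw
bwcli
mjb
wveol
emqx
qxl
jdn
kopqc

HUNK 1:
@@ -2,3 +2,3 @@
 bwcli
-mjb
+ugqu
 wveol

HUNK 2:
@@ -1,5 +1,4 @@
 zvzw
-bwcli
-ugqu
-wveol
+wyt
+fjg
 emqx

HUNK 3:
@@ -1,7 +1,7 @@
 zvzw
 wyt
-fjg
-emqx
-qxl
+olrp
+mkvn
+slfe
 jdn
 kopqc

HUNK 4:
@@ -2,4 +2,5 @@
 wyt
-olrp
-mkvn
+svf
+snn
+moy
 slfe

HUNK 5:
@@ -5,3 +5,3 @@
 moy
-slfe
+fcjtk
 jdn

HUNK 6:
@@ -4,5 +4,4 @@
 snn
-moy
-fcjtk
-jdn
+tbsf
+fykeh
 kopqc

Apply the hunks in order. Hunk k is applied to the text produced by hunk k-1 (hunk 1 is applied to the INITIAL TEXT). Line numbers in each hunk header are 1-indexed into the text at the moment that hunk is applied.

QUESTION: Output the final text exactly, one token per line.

Answer: zvzw
wyt
svf
snn
tbsf
fykeh
kopqc

Derivation:
Hunk 1: at line 2 remove [mjb] add [ugqu] -> 8 lines: zvzw bwcli ugqu wveol emqx qxl jdn kopqc
Hunk 2: at line 1 remove [bwcli,ugqu,wveol] add [wyt,fjg] -> 7 lines: zvzw wyt fjg emqx qxl jdn kopqc
Hunk 3: at line 1 remove [fjg,emqx,qxl] add [olrp,mkvn,slfe] -> 7 lines: zvzw wyt olrp mkvn slfe jdn kopqc
Hunk 4: at line 2 remove [olrp,mkvn] add [svf,snn,moy] -> 8 lines: zvzw wyt svf snn moy slfe jdn kopqc
Hunk 5: at line 5 remove [slfe] add [fcjtk] -> 8 lines: zvzw wyt svf snn moy fcjtk jdn kopqc
Hunk 6: at line 4 remove [moy,fcjtk,jdn] add [tbsf,fykeh] -> 7 lines: zvzw wyt svf snn tbsf fykeh kopqc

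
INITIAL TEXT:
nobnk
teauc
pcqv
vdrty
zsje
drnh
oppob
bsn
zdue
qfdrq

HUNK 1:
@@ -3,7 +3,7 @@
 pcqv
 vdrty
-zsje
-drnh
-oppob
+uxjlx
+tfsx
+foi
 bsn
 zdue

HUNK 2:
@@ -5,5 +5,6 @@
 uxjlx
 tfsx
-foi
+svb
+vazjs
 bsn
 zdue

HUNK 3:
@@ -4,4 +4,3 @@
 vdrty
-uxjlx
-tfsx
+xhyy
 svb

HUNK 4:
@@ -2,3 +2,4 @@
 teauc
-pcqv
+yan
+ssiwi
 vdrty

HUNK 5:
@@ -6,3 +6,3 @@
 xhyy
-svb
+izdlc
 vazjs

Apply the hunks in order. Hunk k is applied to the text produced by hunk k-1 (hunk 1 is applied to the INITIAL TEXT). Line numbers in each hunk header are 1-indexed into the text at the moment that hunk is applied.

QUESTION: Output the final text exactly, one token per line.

Answer: nobnk
teauc
yan
ssiwi
vdrty
xhyy
izdlc
vazjs
bsn
zdue
qfdrq

Derivation:
Hunk 1: at line 3 remove [zsje,drnh,oppob] add [uxjlx,tfsx,foi] -> 10 lines: nobnk teauc pcqv vdrty uxjlx tfsx foi bsn zdue qfdrq
Hunk 2: at line 5 remove [foi] add [svb,vazjs] -> 11 lines: nobnk teauc pcqv vdrty uxjlx tfsx svb vazjs bsn zdue qfdrq
Hunk 3: at line 4 remove [uxjlx,tfsx] add [xhyy] -> 10 lines: nobnk teauc pcqv vdrty xhyy svb vazjs bsn zdue qfdrq
Hunk 4: at line 2 remove [pcqv] add [yan,ssiwi] -> 11 lines: nobnk teauc yan ssiwi vdrty xhyy svb vazjs bsn zdue qfdrq
Hunk 5: at line 6 remove [svb] add [izdlc] -> 11 lines: nobnk teauc yan ssiwi vdrty xhyy izdlc vazjs bsn zdue qfdrq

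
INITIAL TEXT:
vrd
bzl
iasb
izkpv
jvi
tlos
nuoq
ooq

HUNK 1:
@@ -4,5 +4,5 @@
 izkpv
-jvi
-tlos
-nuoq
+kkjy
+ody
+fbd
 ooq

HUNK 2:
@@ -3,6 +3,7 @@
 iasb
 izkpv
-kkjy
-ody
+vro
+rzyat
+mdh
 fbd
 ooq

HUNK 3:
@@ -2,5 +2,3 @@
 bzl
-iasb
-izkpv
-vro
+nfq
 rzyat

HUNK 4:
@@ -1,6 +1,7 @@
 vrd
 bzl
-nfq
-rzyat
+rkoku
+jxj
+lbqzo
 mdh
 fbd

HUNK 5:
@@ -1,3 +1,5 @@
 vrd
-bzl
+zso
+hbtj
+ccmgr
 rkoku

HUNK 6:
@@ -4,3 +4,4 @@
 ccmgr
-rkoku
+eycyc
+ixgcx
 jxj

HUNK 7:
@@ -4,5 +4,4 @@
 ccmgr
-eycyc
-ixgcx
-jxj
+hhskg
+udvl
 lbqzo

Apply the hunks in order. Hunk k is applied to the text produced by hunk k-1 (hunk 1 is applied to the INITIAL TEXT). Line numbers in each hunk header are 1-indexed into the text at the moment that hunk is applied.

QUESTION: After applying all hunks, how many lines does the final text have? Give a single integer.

Hunk 1: at line 4 remove [jvi,tlos,nuoq] add [kkjy,ody,fbd] -> 8 lines: vrd bzl iasb izkpv kkjy ody fbd ooq
Hunk 2: at line 3 remove [kkjy,ody] add [vro,rzyat,mdh] -> 9 lines: vrd bzl iasb izkpv vro rzyat mdh fbd ooq
Hunk 3: at line 2 remove [iasb,izkpv,vro] add [nfq] -> 7 lines: vrd bzl nfq rzyat mdh fbd ooq
Hunk 4: at line 1 remove [nfq,rzyat] add [rkoku,jxj,lbqzo] -> 8 lines: vrd bzl rkoku jxj lbqzo mdh fbd ooq
Hunk 5: at line 1 remove [bzl] add [zso,hbtj,ccmgr] -> 10 lines: vrd zso hbtj ccmgr rkoku jxj lbqzo mdh fbd ooq
Hunk 6: at line 4 remove [rkoku] add [eycyc,ixgcx] -> 11 lines: vrd zso hbtj ccmgr eycyc ixgcx jxj lbqzo mdh fbd ooq
Hunk 7: at line 4 remove [eycyc,ixgcx,jxj] add [hhskg,udvl] -> 10 lines: vrd zso hbtj ccmgr hhskg udvl lbqzo mdh fbd ooq
Final line count: 10

Answer: 10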